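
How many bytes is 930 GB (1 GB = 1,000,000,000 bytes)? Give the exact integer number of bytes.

930,000,000,000 bytes

930 × 1,000,000,000 = 930,000,000,000 bytes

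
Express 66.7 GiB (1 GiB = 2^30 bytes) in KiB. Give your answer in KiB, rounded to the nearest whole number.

69,940,019 KiB

66.7 GiB = 66.7 × 2^30 bytes = 71,618,579,660.8 bytes
1 KiB = 2^10 bytes = 1,024 bytes
71,618,579,660.8 / 1,024 = 69,940,019 KiB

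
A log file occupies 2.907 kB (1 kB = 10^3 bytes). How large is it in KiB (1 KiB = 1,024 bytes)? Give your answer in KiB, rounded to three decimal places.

2.907 kB × 1,000 bytes/kB = 2,907 bytes
1 KiB = 2^10 bytes = 1,024 bytes
2,907 / 1,024 = 2.839 KiB

2.839 KiB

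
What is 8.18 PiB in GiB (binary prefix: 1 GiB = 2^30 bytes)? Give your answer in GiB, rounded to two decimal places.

8,577,351.68 GiB

8.18 PiB × 1,125,899,906,842,624 bytes/PiB = 9,209,861,237,972,664.32 bytes
1 GiB = 2^30 bytes = 1,073,741,824 bytes
9,209,861,237,972,664.32 / 1,073,741,824 = 8,577,351.68 GiB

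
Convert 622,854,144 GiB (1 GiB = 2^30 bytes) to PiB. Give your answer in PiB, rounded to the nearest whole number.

622,854,144 GiB = 622,854,144 × 2^30 bytes = 668,784,544,664,518,656 bytes
1 PiB = 2^50 bytes = 1,125,899,906,842,624 bytes
668,784,544,664,518,656 / 1,125,899,906,842,624 = 594 PiB

594 PiB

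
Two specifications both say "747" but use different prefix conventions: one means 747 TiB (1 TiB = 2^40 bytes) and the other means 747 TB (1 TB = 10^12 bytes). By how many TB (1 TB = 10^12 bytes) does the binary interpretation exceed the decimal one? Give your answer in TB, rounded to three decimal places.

74.335 TB

747 TiB = 747 × 1,099,511,627,776 = 821,335,185,948,672 bytes
747 TB = 747 × 1,000,000,000,000 = 747,000,000,000,000 bytes
difference = 74,335,185,948,672 bytes
74,335,185,948,672 / 1,000,000,000,000 = 74.335 TB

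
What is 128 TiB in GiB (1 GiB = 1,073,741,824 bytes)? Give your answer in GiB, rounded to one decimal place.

131,072.0 GiB

128 TiB = 128 × 2^40 bytes = 140,737,488,355,328 bytes
1 GiB = 2^30 bytes = 1,073,741,824 bytes
140,737,488,355,328 / 1,073,741,824 = 131,072.0 GiB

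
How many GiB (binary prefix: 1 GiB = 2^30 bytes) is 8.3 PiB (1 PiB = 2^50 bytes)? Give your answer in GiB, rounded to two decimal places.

8,703,180.80 GiB

8.3 PiB = 8.3 × 2^50 bytes = 9,344,969,226,793,779.2 bytes
1 GiB = 2^30 bytes = 1,073,741,824 bytes
9,344,969,226,793,779.2 / 1,073,741,824 = 8,703,180.80 GiB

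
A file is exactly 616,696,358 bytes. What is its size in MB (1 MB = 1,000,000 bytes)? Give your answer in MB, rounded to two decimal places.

616,696,358 bytes given.
1 MB = 10^6 bytes = 1,000,000 bytes
616,696,358 / 1,000,000 = 616.70 MB

616.70 MB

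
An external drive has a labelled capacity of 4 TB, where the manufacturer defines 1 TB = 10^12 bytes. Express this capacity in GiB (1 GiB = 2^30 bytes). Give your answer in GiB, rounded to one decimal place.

4 TB = 4 × 10^12 bytes = 4,000,000,000,000 bytes
1 GiB = 1,073,741,824 bytes
4,000,000,000,000 / 1,073,741,824 = 3,725.3 GiB

3,725.3 GiB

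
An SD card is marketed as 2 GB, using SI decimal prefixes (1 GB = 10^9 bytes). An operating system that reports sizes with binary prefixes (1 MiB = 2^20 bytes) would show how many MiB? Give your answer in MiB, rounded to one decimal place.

2 GB × 1,000,000,000 bytes/GB = 2,000,000,000 bytes
1 MiB = 2^20 bytes = 1,048,576 bytes
2,000,000,000 / 1,048,576 = 1,907.3 MiB

1,907.3 MiB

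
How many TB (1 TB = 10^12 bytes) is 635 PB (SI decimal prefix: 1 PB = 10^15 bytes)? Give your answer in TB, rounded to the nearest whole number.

635,000 TB

635 PB = 635 × 10^15 bytes = 635,000,000,000,000,000 bytes
1 TB = 10^12 bytes = 1,000,000,000,000 bytes
635,000,000,000,000,000 / 1,000,000,000,000 = 635,000 TB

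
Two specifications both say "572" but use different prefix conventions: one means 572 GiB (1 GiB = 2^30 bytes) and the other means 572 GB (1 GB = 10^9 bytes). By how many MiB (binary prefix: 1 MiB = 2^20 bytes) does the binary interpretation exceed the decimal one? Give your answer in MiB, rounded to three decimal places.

40,226.291 MiB

572 GiB = 572 × 1,073,741,824 = 614,180,323,328 bytes
572 GB = 572 × 1,000,000,000 = 572,000,000,000 bytes
difference = 42,180,323,328 bytes
42,180,323,328 / 1,048,576 = 40,226.291 MiB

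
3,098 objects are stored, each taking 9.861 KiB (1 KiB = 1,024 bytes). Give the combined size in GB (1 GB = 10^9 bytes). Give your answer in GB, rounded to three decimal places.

0.031 GB

Total = 3,098 × 9.861 KiB = 30549.378 KiB
= 30549.378 × 1,024 bytes = 31,282,563.072 bytes
1 GB = 1,000,000,000 bytes
31,282,563.072 / 1,000,000,000 = 0.031 GB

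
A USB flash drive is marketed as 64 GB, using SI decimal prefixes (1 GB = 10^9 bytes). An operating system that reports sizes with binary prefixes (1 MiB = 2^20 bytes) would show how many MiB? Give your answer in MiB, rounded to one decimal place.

61,035.2 MiB

64 GB × 1,000,000,000 bytes/GB = 64,000,000,000 bytes
1 MiB = 1,048,576 bytes
64,000,000,000 / 1,048,576 = 61,035.2 MiB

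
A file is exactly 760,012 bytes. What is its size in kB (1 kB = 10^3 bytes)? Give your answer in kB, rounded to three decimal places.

760.012 kB

760,012 bytes given.
1 kB = 1,000 bytes
760,012 / 1,000 = 760.012 kB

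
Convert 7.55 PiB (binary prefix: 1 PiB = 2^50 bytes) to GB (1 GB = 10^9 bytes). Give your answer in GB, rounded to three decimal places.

7.55 PiB = 7.55 × 2^50 bytes = 8,500,544,296,661,811.2 bytes
1 GB = 10^9 bytes = 1,000,000,000 bytes
8,500,544,296,661,811.2 / 1,000,000,000 = 8,500,544.297 GB

8,500,544.297 GB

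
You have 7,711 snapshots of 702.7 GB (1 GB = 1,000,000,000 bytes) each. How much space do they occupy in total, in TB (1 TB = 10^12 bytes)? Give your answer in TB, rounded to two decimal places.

Total = 7,711 × 702.7 GB = 5418519.7 GB
= 5418519.7 × 1,000,000,000 bytes = 5,418,519,700,000,000 bytes
1 TB = 1,000,000,000,000 bytes
5,418,519,700,000,000 / 1,000,000,000,000 = 5,418.52 TB

5,418.52 TB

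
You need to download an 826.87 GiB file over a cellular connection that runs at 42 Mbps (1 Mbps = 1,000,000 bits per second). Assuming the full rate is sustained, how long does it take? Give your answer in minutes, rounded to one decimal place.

826.87 GiB = 887,844,902,010.88 bytes = 7,102,759,216,087.04 bits
42 Mbps = 42,000,000 bits/s
time = 7,102,759,216,087.04 / 42,000,000 = 169,113.31 s
169,113.31 s / 60 = 2,818.6 minutes

2,818.6 minutes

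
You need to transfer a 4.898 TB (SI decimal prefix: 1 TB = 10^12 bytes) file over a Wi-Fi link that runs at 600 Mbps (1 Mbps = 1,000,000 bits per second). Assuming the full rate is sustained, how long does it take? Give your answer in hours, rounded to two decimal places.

4.898 TB = 4,898,000,000,000 bytes = 39,184,000,000,000 bits
600 Mbps = 600,000,000 bits/s
time = 39,184,000,000,000 / 600,000,000 = 65,306.6667 s
65,306.6667 s / 3600 = 18.14 hours

18.14 hours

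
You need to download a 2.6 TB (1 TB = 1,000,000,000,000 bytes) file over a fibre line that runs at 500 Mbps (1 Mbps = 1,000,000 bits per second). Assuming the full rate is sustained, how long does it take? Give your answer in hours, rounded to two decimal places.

11.56 hours

2.6 TB = 2,600,000,000,000 bytes = 20,800,000,000,000 bits
500 Mbps = 500,000,000 bits/s
time = 20,800,000,000,000 / 500,000,000 = 41,600.0000 s
41,600.0000 s / 3600 = 11.56 hours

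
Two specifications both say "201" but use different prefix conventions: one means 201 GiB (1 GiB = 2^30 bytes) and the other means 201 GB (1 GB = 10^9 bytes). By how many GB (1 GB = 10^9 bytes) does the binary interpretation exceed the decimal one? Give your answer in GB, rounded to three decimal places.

201 GiB = 201 × 1,073,741,824 = 215,822,106,624 bytes
201 GB = 201 × 1,000,000,000 = 201,000,000,000 bytes
difference = 14,822,106,624 bytes
14,822,106,624 / 1,000,000,000 = 14.822 GB

14.822 GB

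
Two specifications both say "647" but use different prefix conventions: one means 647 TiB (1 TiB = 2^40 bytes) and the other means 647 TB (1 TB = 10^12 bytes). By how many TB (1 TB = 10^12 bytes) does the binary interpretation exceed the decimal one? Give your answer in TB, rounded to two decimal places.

64.38 TB

647 TiB = 647 × 1,099,511,627,776 = 711,384,023,171,072 bytes
647 TB = 647 × 1,000,000,000,000 = 647,000,000,000,000 bytes
difference = 64,384,023,171,072 bytes
64,384,023,171,072 / 1,000,000,000,000 = 64.38 TB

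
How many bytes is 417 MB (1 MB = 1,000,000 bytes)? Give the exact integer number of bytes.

417,000,000 bytes

417 × 1,000,000 = 417,000,000 bytes  (1 MB = 10^6 bytes)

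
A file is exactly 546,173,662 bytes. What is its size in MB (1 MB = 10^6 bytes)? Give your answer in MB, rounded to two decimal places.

546.17 MB

546,173,662 bytes given.
1 MB = 1,000,000 bytes
546,173,662 / 1,000,000 = 546.17 MB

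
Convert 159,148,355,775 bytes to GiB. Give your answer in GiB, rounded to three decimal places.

148.218 GiB

159,148,355,775 bytes given.
1 GiB = 1,073,741,824 bytes
159,148,355,775 / 1,073,741,824 = 148.218 GiB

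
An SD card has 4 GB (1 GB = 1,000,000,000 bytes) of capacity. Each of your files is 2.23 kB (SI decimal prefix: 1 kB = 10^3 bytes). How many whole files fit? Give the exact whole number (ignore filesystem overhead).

Capacity: 4 GB = 4,000,000,000 bytes
Per item: 2.23 kB = 2,230 bytes
⌊4,000,000,000 / 2,230⌋ = 1,793,721

1,793,721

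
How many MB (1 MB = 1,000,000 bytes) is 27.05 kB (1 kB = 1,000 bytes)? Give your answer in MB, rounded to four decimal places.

0.0271 MB

27.05 kB = 27.05 × 10^3 bytes = 27,050 bytes
1 MB = 10^6 bytes = 1,000,000 bytes
27,050 / 1,000,000 = 0.0271 MB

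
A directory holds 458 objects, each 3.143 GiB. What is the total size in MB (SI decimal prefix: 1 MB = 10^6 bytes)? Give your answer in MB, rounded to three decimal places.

Total = 458 × 3.143 GiB = 1439.494 GiB
= 1439.494 × 1,073,741,824 bytes = 1,545,644,913,197.056 bytes
1 MB = 1,000,000 bytes
1,545,644,913,197.056 / 1,000,000 = 1,545,644.913 MB

1,545,644.913 MB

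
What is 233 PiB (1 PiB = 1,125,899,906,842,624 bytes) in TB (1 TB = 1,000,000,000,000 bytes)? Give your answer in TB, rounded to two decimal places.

262,334.68 TB

233 PiB × 1,125,899,906,842,624 bytes/PiB = 262,334,678,294,331,392 bytes
1 TB = 1,000,000,000,000 bytes
262,334,678,294,331,392 / 1,000,000,000,000 = 262,334.68 TB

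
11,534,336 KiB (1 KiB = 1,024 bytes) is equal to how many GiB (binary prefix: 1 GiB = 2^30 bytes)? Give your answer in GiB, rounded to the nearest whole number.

11,534,336 KiB = 11,534,336 × 2^10 bytes = 11,811,160,064 bytes
1 GiB = 1,073,741,824 bytes
11,811,160,064 / 1,073,741,824 = 11 GiB

11 GiB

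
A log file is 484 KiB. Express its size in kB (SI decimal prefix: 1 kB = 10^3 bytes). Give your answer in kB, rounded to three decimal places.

495.616 kB

484 KiB × 1,024 bytes/KiB = 495,616 bytes
1 kB = 1,000 bytes
495,616 / 1,000 = 495.616 kB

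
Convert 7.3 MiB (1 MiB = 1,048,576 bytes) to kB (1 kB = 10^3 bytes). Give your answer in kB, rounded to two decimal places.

7.3 MiB = 7.3 × 2^20 bytes = 7,654,604.8 bytes
1 kB = 10^3 bytes = 1,000 bytes
7,654,604.8 / 1,000 = 7,654.60 kB

7,654.60 kB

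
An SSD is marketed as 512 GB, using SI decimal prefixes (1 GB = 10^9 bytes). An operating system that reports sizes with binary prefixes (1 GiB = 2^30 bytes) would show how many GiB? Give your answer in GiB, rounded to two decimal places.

512 GB = 512 × 10^9 bytes = 512,000,000,000 bytes
1 GiB = 1,073,741,824 bytes
512,000,000,000 / 1,073,741,824 = 476.84 GiB

476.84 GiB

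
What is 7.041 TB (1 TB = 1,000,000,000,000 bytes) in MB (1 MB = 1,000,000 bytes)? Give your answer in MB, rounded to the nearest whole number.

7.041 TB × 1,000,000,000,000 bytes/TB = 7,041,000,000,000 bytes
1 MB = 10^6 bytes = 1,000,000 bytes
7,041,000,000,000 / 1,000,000 = 7,041,000 MB

7,041,000 MB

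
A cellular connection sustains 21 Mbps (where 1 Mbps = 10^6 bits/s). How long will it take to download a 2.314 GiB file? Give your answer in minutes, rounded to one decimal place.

15.8 minutes

2.314 GiB = 2,484,638,580.736 bytes = 19,877,108,645.888 bits
21 Mbps = 21,000,000 bits/s
time = 19,877,108,645.888 / 21,000,000 = 946.53 s
946.53 s / 60 = 15.8 minutes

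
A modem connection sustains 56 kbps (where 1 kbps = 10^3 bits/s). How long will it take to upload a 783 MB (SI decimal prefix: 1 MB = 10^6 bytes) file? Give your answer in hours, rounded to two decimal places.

31.07 hours

783 MB = 783,000,000 bytes = 6,264,000,000 bits
56 kbps = 56,000 bits/s
time = 6,264,000,000 / 56,000 = 111,857.1429 s
111,857.1429 s / 3600 = 31.07 hours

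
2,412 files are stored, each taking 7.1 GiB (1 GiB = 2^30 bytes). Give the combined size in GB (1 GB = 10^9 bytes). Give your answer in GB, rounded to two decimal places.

Total = 2,412 × 7.1 GiB = 17125.2 GiB
= 17125.2 × 1,073,741,824 bytes = 18,388,043,484,364.8 bytes
1 GB = 1,000,000,000 bytes
18,388,043,484,364.8 / 1,000,000,000 = 18,388.04 GB

18,388.04 GB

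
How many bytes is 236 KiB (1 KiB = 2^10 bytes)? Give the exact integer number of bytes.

236 × 1,024 = 241,664 bytes  (1 KiB = 2^10 bytes)

241,664 bytes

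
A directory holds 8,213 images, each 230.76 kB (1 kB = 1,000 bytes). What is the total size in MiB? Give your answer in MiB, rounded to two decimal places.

Total = 8,213 × 230.76 kB = 1895231.88 kB
= 1895231.88 × 1,000 bytes = 1,895,231,880 bytes
1 MiB = 1,048,576 bytes
1,895,231,880 / 1,048,576 = 1,807.43 MiB

1,807.43 MiB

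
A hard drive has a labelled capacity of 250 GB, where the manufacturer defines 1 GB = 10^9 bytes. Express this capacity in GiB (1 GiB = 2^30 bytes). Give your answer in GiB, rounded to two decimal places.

250 GB = 250 × 10^9 bytes = 250,000,000,000 bytes
1 GiB = 2^30 bytes = 1,073,741,824 bytes
250,000,000,000 / 1,073,741,824 = 232.83 GiB

232.83 GiB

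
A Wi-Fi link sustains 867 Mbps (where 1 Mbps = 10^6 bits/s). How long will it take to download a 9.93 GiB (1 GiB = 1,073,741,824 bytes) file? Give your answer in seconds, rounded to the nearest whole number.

9.93 GiB = 10,662,256,312.32 bytes = 85,298,050,498.56 bits
867 Mbps = 867,000,000 bits/s
time = 85,298,050,498.56 / 867,000,000 = 98 s

98 seconds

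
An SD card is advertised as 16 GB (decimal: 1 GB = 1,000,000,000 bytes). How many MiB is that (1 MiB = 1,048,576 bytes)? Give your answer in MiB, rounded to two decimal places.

16 GB × 1,000,000,000 bytes/GB = 16,000,000,000 bytes
1 MiB = 1,048,576 bytes
16,000,000,000 / 1,048,576 = 15,258.79 MiB

15,258.79 MiB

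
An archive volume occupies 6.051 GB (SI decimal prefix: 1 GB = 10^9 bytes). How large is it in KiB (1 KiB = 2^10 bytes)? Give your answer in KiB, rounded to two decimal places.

5,909,179.69 KiB

6.051 GB = 6.051 × 10^9 bytes = 6,051,000,000 bytes
1 KiB = 2^10 bytes = 1,024 bytes
6,051,000,000 / 1,024 = 5,909,179.69 KiB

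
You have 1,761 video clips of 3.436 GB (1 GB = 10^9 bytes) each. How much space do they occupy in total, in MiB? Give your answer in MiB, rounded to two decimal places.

Total = 1,761 × 3.436 GB = 6050.796 GB
= 6050.796 × 1,000,000,000 bytes = 6,050,796,000,000 bytes
1 MiB = 1,048,576 bytes
6,050,796,000,000 / 1,048,576 = 5,770,488.74 MiB

5,770,488.74 MiB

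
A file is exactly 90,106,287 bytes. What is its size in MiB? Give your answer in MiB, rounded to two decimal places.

85.93 MiB

90,106,287 bytes given.
1 MiB = 2^20 bytes = 1,048,576 bytes
90,106,287 / 1,048,576 = 85.93 MiB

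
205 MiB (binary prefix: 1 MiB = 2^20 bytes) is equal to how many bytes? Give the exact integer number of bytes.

214,958,080 bytes

205 × 1,048,576 = 214,958,080 bytes  (1 MiB = 2^20 bytes)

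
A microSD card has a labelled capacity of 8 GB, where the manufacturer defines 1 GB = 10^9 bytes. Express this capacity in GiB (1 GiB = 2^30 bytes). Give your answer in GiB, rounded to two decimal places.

7.45 GiB

8 GB = 8 × 10^9 bytes = 8,000,000,000 bytes
1 GiB = 2^30 bytes = 1,073,741,824 bytes
8,000,000,000 / 1,073,741,824 = 7.45 GiB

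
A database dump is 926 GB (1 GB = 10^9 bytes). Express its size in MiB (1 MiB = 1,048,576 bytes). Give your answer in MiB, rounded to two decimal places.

883,102.42 MiB

926 GB = 926 × 10^9 bytes = 926,000,000,000 bytes
1 MiB = 1,048,576 bytes
926,000,000,000 / 1,048,576 = 883,102.42 MiB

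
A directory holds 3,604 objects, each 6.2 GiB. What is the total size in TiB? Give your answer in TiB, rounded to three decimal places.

21.821 TiB

Total = 3,604 × 6.2 GiB = 22344.8 GiB
= 22344.8 × 1,073,741,824 bytes = 23,992,546,308,915.2 bytes
1 TiB = 1,099,511,627,776 bytes
23,992,546,308,915.2 / 1,099,511,627,776 = 21.821 TiB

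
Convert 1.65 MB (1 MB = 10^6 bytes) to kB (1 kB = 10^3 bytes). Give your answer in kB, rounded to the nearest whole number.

1.65 MB = 1.65 × 10^6 bytes = 1,650,000 bytes
1 kB = 10^3 bytes = 1,000 bytes
1,650,000 / 1,000 = 1,650 kB

1,650 kB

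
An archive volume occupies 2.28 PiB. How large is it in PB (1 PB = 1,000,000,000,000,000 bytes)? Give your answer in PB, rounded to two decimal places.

2.57 PB

2.28 PiB × 1,125,899,906,842,624 bytes/PiB = 2,567,051,787,601,182.72 bytes
1 PB = 10^15 bytes = 1,000,000,000,000,000 bytes
2,567,051,787,601,182.72 / 1,000,000,000,000,000 = 2.57 PB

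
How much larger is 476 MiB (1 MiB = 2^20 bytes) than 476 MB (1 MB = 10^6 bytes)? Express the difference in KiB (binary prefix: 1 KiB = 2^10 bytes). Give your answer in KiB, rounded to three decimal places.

22,580.250 KiB

476 MiB = 476 × 1,048,576 = 499,122,176 bytes
476 MB = 476 × 1,000,000 = 476,000,000 bytes
difference = 23,122,176 bytes
23,122,176 / 1,024 = 22,580.250 KiB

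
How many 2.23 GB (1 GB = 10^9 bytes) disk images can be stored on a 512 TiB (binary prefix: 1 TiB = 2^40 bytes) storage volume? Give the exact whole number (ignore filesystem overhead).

252,443

Capacity: 512 TiB = 562,949,953,421,312 bytes
Per item: 2.23 GB = 2,230,000,000 bytes
⌊562,949,953,421,312 / 2,230,000,000⌋ = 252,443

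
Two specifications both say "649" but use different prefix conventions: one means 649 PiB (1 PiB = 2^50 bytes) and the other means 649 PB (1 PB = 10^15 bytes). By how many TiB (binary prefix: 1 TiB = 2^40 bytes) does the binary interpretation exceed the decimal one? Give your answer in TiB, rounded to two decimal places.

74,313.94 TiB

649 PiB = 649 × 1,125,899,906,842,624 = 730,709,039,540,862,976 bytes
649 PB = 649 × 1,000,000,000,000,000 = 649,000,000,000,000,000 bytes
difference = 81,709,039,540,862,976 bytes
81,709,039,540,862,976 / 1,099,511,627,776 = 74,313.94 TiB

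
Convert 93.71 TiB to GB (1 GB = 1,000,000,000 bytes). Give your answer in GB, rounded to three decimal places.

103,035.235 GB

93.71 TiB × 1,099,511,627,776 bytes/TiB = 103,035,234,638,888.96 bytes
1 GB = 10^9 bytes = 1,000,000,000 bytes
103,035,234,638,888.96 / 1,000,000,000 = 103,035.235 GB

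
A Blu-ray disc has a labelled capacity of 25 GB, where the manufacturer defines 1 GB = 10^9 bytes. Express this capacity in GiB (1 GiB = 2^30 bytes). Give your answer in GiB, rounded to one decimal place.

25 GB × 1,000,000,000 bytes/GB = 25,000,000,000 bytes
1 GiB = 1,073,741,824 bytes
25,000,000,000 / 1,073,741,824 = 23.3 GiB

23.3 GiB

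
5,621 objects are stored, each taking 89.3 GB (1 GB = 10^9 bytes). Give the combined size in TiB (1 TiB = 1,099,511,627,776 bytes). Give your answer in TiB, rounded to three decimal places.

456.526 TiB

Total = 5,621 × 89.3 GB = 501955.3 GB
= 501955.3 × 1,000,000,000 bytes = 501,955,300,000,000 bytes
1 TiB = 1,099,511,627,776 bytes
501,955,300,000,000 / 1,099,511,627,776 = 456.526 TiB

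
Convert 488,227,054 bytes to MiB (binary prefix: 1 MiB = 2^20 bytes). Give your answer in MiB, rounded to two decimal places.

488,227,054 bytes given.
1 MiB = 2^20 bytes = 1,048,576 bytes
488,227,054 / 1,048,576 = 465.61 MiB

465.61 MiB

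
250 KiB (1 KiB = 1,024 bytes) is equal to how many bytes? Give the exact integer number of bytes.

256,000 bytes

250 × 1,024 = 256,000 bytes  (1 KiB = 2^10 bytes)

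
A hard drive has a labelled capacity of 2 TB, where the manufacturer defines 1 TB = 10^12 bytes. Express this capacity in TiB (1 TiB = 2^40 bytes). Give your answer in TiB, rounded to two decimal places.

2 TB = 2 × 10^12 bytes = 2,000,000,000,000 bytes
1 TiB = 2^40 bytes = 1,099,511,627,776 bytes
2,000,000,000,000 / 1,099,511,627,776 = 1.82 TiB

1.82 TiB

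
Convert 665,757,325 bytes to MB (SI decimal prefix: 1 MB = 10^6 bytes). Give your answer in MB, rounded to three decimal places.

665.757 MB

665,757,325 bytes given.
1 MB = 1,000,000 bytes
665,757,325 / 1,000,000 = 665.757 MB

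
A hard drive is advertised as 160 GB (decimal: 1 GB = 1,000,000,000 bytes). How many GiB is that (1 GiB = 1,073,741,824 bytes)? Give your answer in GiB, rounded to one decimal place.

149.0 GiB

160 GB × 1,000,000,000 bytes/GB = 160,000,000,000 bytes
1 GiB = 2^30 bytes = 1,073,741,824 bytes
160,000,000,000 / 1,073,741,824 = 149.0 GiB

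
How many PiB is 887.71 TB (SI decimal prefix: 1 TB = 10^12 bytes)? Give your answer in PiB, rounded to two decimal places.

887.71 TB = 887.71 × 10^12 bytes = 887,710,000,000,000 bytes
1 PiB = 1,125,899,906,842,624 bytes
887,710,000,000,000 / 1,125,899,906,842,624 = 0.79 PiB

0.79 PiB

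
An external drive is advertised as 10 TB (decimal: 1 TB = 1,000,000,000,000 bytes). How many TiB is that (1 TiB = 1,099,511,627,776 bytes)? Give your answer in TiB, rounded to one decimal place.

9.1 TiB

10 TB × 1,000,000,000,000 bytes/TB = 10,000,000,000,000 bytes
1 TiB = 1,099,511,627,776 bytes
10,000,000,000,000 / 1,099,511,627,776 = 9.1 TiB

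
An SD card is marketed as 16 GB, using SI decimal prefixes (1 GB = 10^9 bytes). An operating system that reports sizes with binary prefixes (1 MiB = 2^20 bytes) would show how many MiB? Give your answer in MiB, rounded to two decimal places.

15,258.79 MiB

16 GB = 16 × 10^9 bytes = 16,000,000,000 bytes
1 MiB = 1,048,576 bytes
16,000,000,000 / 1,048,576 = 15,258.79 MiB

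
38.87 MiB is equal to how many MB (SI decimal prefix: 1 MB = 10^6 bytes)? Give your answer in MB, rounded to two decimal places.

38.87 MiB = 38.87 × 2^20 bytes = 40,758,149.12 bytes
1 MB = 10^6 bytes = 1,000,000 bytes
40,758,149.12 / 1,000,000 = 40.76 MB

40.76 MB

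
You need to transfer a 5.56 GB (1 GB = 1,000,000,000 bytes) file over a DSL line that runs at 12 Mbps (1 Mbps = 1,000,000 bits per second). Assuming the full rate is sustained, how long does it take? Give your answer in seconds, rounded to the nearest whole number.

3,707 seconds

5.56 GB = 5,560,000,000 bytes = 44,480,000,000 bits
12 Mbps = 12,000,000 bits/s
time = 44,480,000,000 / 12,000,000 = 3,707 s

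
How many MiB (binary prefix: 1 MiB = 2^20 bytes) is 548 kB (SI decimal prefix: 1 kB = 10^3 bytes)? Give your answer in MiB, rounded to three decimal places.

0.523 MiB

548 kB × 1,000 bytes/kB = 548,000 bytes
1 MiB = 2^20 bytes = 1,048,576 bytes
548,000 / 1,048,576 = 0.523 MiB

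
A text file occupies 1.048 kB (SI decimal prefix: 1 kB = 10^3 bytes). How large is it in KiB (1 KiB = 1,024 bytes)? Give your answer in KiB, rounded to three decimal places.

1.048 kB × 1,000 bytes/kB = 1,048 bytes
1 KiB = 2^10 bytes = 1,024 bytes
1,048 / 1,024 = 1.023 KiB

1.023 KiB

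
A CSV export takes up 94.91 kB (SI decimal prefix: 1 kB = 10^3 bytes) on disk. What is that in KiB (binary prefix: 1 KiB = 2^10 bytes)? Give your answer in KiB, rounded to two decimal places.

94.91 kB × 1,000 bytes/kB = 94,910 bytes
1 KiB = 1,024 bytes
94,910 / 1,024 = 92.69 KiB

92.69 KiB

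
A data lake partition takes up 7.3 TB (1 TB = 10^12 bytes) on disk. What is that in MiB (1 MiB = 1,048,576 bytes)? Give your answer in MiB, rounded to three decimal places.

7.3 TB × 1,000,000,000,000 bytes/TB = 7,300,000,000,000 bytes
1 MiB = 2^20 bytes = 1,048,576 bytes
7,300,000,000,000 / 1,048,576 = 6,961,822.510 MiB

6,961,822.510 MiB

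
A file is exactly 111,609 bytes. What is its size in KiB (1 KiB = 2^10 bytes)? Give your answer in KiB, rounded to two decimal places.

108.99 KiB

111,609 bytes given.
1 KiB = 1,024 bytes
111,609 / 1,024 = 108.99 KiB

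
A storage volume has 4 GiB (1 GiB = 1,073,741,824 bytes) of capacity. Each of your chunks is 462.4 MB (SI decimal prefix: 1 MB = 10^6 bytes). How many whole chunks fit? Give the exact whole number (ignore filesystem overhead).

Capacity: 4 GiB = 4,294,967,296 bytes
Per item: 462.4 MB = 462,400,000 bytes
⌊4,294,967,296 / 462,400,000⌋ = 9

9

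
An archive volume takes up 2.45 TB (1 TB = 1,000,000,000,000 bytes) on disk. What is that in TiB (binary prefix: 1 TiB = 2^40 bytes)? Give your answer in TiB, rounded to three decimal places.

2.228 TiB

2.45 TB = 2.45 × 10^12 bytes = 2,450,000,000,000 bytes
1 TiB = 2^40 bytes = 1,099,511,627,776 bytes
2,450,000,000,000 / 1,099,511,627,776 = 2.228 TiB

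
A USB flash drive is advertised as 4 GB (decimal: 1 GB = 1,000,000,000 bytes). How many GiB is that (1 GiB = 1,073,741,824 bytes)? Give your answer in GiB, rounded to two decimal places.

3.73 GiB

4 GB = 4 × 10^9 bytes = 4,000,000,000 bytes
1 GiB = 1,073,741,824 bytes
4,000,000,000 / 1,073,741,824 = 3.73 GiB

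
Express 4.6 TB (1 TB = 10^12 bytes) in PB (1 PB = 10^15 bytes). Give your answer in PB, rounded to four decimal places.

4.6 TB = 4.6 × 10^12 bytes = 4,600,000,000,000 bytes
1 PB = 1,000,000,000,000,000 bytes
4,600,000,000,000 / 1,000,000,000,000,000 = 0.0046 PB

0.0046 PB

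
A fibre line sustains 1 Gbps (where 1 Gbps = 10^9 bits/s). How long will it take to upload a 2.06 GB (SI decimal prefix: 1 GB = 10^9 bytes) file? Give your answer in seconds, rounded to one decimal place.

2.06 GB = 2,060,000,000 bytes = 16,480,000,000 bits
1 Gbps = 1,000,000,000 bits/s
time = 16,480,000,000 / 1,000,000,000 = 16.5 s

16.5 seconds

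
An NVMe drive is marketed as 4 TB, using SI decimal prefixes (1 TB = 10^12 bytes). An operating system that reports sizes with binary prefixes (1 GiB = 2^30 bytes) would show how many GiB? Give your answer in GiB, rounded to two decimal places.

4 TB = 4 × 10^12 bytes = 4,000,000,000,000 bytes
1 GiB = 1,073,741,824 bytes
4,000,000,000,000 / 1,073,741,824 = 3,725.29 GiB

3,725.29 GiB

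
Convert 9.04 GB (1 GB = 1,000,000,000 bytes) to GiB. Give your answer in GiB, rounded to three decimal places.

9.04 GB = 9.04 × 10^9 bytes = 9,040,000,000 bytes
1 GiB = 1,073,741,824 bytes
9,040,000,000 / 1,073,741,824 = 8.419 GiB

8.419 GiB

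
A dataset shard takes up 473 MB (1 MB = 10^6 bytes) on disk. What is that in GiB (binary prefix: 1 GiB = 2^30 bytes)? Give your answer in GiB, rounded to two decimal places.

0.44 GiB

473 MB × 1,000,000 bytes/MB = 473,000,000 bytes
1 GiB = 1,073,741,824 bytes
473,000,000 / 1,073,741,824 = 0.44 GiB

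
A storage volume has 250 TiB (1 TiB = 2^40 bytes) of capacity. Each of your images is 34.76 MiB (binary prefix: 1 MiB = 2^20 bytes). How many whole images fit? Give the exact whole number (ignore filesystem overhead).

7,541,542

Capacity: 250 TiB = 274,877,906,944,000 bytes
Per item: 34.76 MiB = 36,448,501.76 bytes
⌊274,877,906,944,000 / 36,448,501.76⌋ = 7,541,542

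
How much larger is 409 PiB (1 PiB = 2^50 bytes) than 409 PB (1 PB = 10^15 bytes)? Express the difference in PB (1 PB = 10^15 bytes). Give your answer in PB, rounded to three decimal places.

51.493 PB

409 PiB = 409 × 1,125,899,906,842,624 = 460,493,061,898,633,216 bytes
409 PB = 409 × 1,000,000,000,000,000 = 409,000,000,000,000,000 bytes
difference = 51,493,061,898,633,216 bytes
51,493,061,898,633,216 / 1,000,000,000,000,000 = 51.493 PB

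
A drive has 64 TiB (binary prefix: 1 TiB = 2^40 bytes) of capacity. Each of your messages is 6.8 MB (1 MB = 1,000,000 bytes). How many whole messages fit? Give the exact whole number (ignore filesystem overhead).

10,348,344

Capacity: 64 TiB = 70,368,744,177,664 bytes
Per item: 6.8 MB = 6,800,000 bytes
⌊70,368,744,177,664 / 6,800,000⌋ = 10,348,344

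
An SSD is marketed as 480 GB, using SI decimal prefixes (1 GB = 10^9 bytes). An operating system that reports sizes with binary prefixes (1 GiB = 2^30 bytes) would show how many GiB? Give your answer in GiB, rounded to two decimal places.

447.03 GiB

480 GB = 480 × 10^9 bytes = 480,000,000,000 bytes
1 GiB = 2^30 bytes = 1,073,741,824 bytes
480,000,000,000 / 1,073,741,824 = 447.03 GiB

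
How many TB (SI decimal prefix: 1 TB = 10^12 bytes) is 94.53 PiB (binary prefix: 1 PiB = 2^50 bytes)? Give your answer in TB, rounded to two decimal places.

94.53 PiB = 94.53 × 2^50 bytes = 106,431,318,193,833,246.72 bytes
1 TB = 10^12 bytes = 1,000,000,000,000 bytes
106,431,318,193,833,246.72 / 1,000,000,000,000 = 106,431.32 TB

106,431.32 TB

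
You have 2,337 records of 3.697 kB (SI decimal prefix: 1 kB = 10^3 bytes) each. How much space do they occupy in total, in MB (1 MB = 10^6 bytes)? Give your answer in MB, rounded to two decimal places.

Total = 2,337 × 3.697 kB = 8639.889 kB
= 8639.889 × 1,000 bytes = 8,639,889 bytes
1 MB = 1,000,000 bytes
8,639,889 / 1,000,000 = 8.64 MB

8.64 MB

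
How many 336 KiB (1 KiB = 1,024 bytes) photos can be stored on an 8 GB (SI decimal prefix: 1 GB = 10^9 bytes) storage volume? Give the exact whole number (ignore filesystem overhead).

Capacity: 8 GB = 8,000,000,000 bytes
Per item: 336 KiB = 344,064 bytes
⌊8,000,000,000 / 344,064⌋ = 23,251

23,251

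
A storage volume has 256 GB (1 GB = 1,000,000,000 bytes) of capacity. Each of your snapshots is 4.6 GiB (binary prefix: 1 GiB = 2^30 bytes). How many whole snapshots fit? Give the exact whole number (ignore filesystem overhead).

Capacity: 256 GB = 256,000,000,000 bytes
Per item: 4.6 GiB = 4,939,212,390.4 bytes
⌊256,000,000,000 / 4,939,212,390.4⌋ = 51

51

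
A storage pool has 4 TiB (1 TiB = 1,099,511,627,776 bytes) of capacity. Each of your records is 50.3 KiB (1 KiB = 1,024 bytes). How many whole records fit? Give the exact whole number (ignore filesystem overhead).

Capacity: 4 TiB = 4,398,046,511,104 bytes
Per item: 50.3 KiB = 51,507.2 bytes
⌊4,398,046,511,104 / 51,507.2⌋ = 85,387,023

85,387,023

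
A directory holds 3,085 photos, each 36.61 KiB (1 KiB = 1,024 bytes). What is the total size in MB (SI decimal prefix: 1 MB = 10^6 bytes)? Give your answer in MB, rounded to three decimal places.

Total = 3,085 × 36.61 KiB = 112941.85 KiB
= 112941.85 × 1,024 bytes = 115,652,454.4 bytes
1 MB = 1,000,000 bytes
115,652,454.4 / 1,000,000 = 115.652 MB

115.652 MB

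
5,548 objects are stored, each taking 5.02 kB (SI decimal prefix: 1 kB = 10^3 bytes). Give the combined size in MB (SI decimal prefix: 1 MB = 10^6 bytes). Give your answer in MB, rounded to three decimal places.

Total = 5,548 × 5.02 kB = 27850.96 kB
= 27850.96 × 1,000 bytes = 27,850,960 bytes
1 MB = 1,000,000 bytes
27,850,960 / 1,000,000 = 27.851 MB

27.851 MB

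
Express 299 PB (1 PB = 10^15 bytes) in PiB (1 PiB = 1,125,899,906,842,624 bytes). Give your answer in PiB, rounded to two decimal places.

299 PB = 299 × 10^15 bytes = 299,000,000,000,000,000 bytes
1 PiB = 2^50 bytes = 1,125,899,906,842,624 bytes
299,000,000,000,000,000 / 1,125,899,906,842,624 = 265.57 PiB

265.57 PiB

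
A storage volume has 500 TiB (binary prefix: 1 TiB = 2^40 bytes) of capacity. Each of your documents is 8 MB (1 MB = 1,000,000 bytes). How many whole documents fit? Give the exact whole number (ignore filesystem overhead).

Capacity: 500 TiB = 549,755,813,888,000 bytes
Per item: 8 MB = 8,000,000 bytes
⌊549,755,813,888,000 / 8,000,000⌋ = 68,719,476

68,719,476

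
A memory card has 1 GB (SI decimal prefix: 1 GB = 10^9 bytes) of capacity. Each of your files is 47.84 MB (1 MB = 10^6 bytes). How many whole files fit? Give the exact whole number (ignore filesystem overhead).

Capacity: 1 GB = 1,000,000,000 bytes
Per item: 47.84 MB = 47,840,000 bytes
⌊1,000,000,000 / 47,840,000⌋ = 20

20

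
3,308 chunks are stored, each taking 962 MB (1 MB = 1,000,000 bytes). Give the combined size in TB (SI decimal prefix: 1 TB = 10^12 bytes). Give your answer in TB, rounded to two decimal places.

3.18 TB

Total = 3,308 × 962 MB = 3,182,296 MB
= 3,182,296 × 1,000,000 bytes = 3,182,296,000,000 bytes
1 TB = 1,000,000,000,000 bytes
3,182,296,000,000 / 1,000,000,000,000 = 3.18 TB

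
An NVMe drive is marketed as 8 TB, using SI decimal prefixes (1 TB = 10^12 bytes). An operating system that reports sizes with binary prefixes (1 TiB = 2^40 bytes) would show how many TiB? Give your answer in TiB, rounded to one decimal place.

7.3 TiB

8 TB = 8 × 10^12 bytes = 8,000,000,000,000 bytes
1 TiB = 2^40 bytes = 1,099,511,627,776 bytes
8,000,000,000,000 / 1,099,511,627,776 = 7.3 TiB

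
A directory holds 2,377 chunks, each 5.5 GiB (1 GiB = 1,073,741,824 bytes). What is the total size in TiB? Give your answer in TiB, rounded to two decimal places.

12.77 TiB

Total = 2,377 × 5.5 GiB = 13073.5 GiB
= 13073.5 × 1,073,741,824 bytes = 14,037,563,736,064 bytes
1 TiB = 1,099,511,627,776 bytes
14,037,563,736,064 / 1,099,511,627,776 = 12.77 TiB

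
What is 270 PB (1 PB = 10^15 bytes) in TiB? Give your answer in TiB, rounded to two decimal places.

245,563.57 TiB

270 PB = 270 × 10^15 bytes = 270,000,000,000,000,000 bytes
1 TiB = 2^40 bytes = 1,099,511,627,776 bytes
270,000,000,000,000,000 / 1,099,511,627,776 = 245,563.57 TiB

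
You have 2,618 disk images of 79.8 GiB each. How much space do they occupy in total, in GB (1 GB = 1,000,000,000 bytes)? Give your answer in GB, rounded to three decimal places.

Total = 2,618 × 79.8 GiB = 208916.4 GiB
= 208916.4 × 1,073,741,824 bytes = 224,322,276,399,513.6 bytes
1 GB = 1,000,000,000 bytes
224,322,276,399,513.6 / 1,000,000,000 = 224,322.276 GB

224,322.276 GB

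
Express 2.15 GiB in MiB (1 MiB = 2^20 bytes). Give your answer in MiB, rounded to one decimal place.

2.15 GiB = 2.15 × 2^30 bytes = 2,308,544,921.6 bytes
1 MiB = 1,048,576 bytes
2,308,544,921.6 / 1,048,576 = 2,201.6 MiB

2,201.6 MiB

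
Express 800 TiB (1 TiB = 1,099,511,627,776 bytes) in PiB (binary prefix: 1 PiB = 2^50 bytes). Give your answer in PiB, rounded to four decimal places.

800 TiB = 800 × 2^40 bytes = 879,609,302,220,800 bytes
1 PiB = 2^50 bytes = 1,125,899,906,842,624 bytes
879,609,302,220,800 / 1,125,899,906,842,624 = 0.7813 PiB

0.7813 PiB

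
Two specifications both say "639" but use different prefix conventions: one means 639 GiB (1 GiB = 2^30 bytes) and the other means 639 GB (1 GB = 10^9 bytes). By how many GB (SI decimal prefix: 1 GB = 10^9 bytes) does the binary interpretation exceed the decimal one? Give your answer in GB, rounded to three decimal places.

639 GiB = 639 × 1,073,741,824 = 686,121,025,536 bytes
639 GB = 639 × 1,000,000,000 = 639,000,000,000 bytes
difference = 47,121,025,536 bytes
47,121,025,536 / 1,000,000,000 = 47.121 GB

47.121 GB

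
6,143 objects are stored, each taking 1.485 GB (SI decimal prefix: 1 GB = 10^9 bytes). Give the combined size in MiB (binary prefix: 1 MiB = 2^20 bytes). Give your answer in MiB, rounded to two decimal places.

Total = 6,143 × 1.485 GB = 9122.355 GB
= 9122.355 × 1,000,000,000 bytes = 9,122,355,000,000 bytes
1 MiB = 1,048,576 bytes
9,122,355,000,000 / 1,048,576 = 8,699,755.67 MiB

8,699,755.67 MiB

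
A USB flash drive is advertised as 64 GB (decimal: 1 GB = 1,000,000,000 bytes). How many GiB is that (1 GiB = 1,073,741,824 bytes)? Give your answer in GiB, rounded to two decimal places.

59.60 GiB

64 GB = 64 × 10^9 bytes = 64,000,000,000 bytes
1 GiB = 2^30 bytes = 1,073,741,824 bytes
64,000,000,000 / 1,073,741,824 = 59.60 GiB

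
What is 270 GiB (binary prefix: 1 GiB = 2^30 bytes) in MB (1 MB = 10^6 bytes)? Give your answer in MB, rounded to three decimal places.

289,910.292 MB

270 GiB × 1,073,741,824 bytes/GiB = 289,910,292,480 bytes
1 MB = 1,000,000 bytes
289,910,292,480 / 1,000,000 = 289,910.292 MB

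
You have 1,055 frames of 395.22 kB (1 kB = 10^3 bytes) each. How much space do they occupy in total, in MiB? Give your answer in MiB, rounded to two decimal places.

Total = 1,055 × 395.22 kB = 416957.1 kB
= 416957.1 × 1,000 bytes = 416,957,100 bytes
1 MiB = 1,048,576 bytes
416,957,100 / 1,048,576 = 397.64 MiB

397.64 MiB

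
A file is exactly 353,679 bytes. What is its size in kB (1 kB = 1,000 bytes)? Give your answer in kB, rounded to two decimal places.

353,679 bytes given.
1 kB = 1,000 bytes
353,679 / 1,000 = 353.68 kB

353.68 kB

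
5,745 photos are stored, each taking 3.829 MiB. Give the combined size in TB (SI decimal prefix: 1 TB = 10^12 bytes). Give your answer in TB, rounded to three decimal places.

0.023 TB

Total = 5,745 × 3.829 MiB = 21997.605 MiB
= 21997.605 × 1,048,576 bytes = 23,066,160,660.48 bytes
1 TB = 1,000,000,000,000 bytes
23,066,160,660.48 / 1,000,000,000,000 = 0.023 TB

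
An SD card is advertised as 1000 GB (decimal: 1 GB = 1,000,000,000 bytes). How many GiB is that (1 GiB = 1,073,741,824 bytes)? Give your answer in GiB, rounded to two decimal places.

931.32 GiB

1000 GB = 1000 × 10^9 bytes = 1,000,000,000,000 bytes
1 GiB = 2^30 bytes = 1,073,741,824 bytes
1,000,000,000,000 / 1,073,741,824 = 931.32 GiB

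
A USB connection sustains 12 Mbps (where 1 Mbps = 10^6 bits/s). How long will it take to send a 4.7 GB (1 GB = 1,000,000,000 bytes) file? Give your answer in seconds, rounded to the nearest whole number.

4.7 GB = 4,700,000,000 bytes = 37,600,000,000 bits
12 Mbps = 12,000,000 bits/s
time = 37,600,000,000 / 12,000,000 = 3,133 s

3,133 seconds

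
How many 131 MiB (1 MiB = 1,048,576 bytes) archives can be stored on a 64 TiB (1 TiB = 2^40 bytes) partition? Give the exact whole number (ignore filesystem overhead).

512,281

Capacity: 64 TiB = 70,368,744,177,664 bytes
Per item: 131 MiB = 137,363,456 bytes
⌊70,368,744,177,664 / 137,363,456⌋ = 512,281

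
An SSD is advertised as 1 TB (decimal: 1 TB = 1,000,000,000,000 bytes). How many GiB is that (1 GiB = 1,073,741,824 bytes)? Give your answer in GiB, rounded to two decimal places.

1 TB = 1 × 10^12 bytes = 1,000,000,000,000 bytes
1 GiB = 1,073,741,824 bytes
1,000,000,000,000 / 1,073,741,824 = 931.32 GiB

931.32 GiB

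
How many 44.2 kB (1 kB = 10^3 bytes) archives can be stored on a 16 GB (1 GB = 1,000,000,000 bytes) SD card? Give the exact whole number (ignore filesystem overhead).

Capacity: 16 GB = 16,000,000,000 bytes
Per item: 44.2 kB = 44,200 bytes
⌊16,000,000,000 / 44,200⌋ = 361,990

361,990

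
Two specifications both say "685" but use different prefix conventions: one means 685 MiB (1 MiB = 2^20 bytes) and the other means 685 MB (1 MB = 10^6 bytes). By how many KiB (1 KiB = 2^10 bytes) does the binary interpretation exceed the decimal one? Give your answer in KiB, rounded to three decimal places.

685 MiB = 685 × 1,048,576 = 718,274,560 bytes
685 MB = 685 × 1,000,000 = 685,000,000 bytes
difference = 33,274,560 bytes
33,274,560 / 1,024 = 32,494.688 KiB

32,494.688 KiB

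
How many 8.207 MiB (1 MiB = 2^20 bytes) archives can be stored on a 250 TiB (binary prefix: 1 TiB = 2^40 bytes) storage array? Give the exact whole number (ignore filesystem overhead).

Capacity: 250 TiB = 274,877,906,944,000 bytes
Per item: 8.207 MiB = 8,605,663.232 bytes
⌊274,877,906,944,000 / 8,605,663.232⌋ = 31,941,513

31,941,513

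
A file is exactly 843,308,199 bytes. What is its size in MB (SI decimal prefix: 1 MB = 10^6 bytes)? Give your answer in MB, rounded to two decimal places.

843,308,199 bytes given.
1 MB = 1,000,000 bytes
843,308,199 / 1,000,000 = 843.31 MB

843.31 MB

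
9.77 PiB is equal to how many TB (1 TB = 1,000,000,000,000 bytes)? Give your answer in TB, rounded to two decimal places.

9.77 PiB × 1,125,899,906,842,624 bytes/PiB = 11,000,042,089,852,436.48 bytes
1 TB = 1,000,000,000,000 bytes
11,000,042,089,852,436.48 / 1,000,000,000,000 = 11,000.04 TB

11,000.04 TB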